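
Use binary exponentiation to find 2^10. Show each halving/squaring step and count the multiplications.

Computing 2^10 by squaring (build up from 2^1; each line after the first costs one multiplication):

2^1 = 2
2^2 = (2^1)^2 = 2^2 = 4
2^4 = (2^2)^2 = 4^2 = 16
2^5 = 2 * 2^4 = 2 * 16 = 32
2^10 = (2^5)^2 = 32^2 = 1024

Result: 1024
Multiplications needed: 4 (4 lines after 2^1)

2^10 = 1024. Using exponentiation by squaring, this requires 4 multiplications. The key idea: if the exponent is even, square the half-power; if odd, multiply by the base once.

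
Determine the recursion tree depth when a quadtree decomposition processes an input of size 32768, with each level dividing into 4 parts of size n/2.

For divide and conquer with division factor 2:

Problem sizes at each level:
Level 0: 32768
Level 1: 16384
Level 2: 8192
Level 3: 4096
Level 4: 2048
Level 5: 1024
Level 6: 512
Level 7: 256
Level 8: 128
Level 9: 64
Level 10: 32
Level 11: 16
Level 12: 8
Level 13: 4
Level 14: 2
Level 15: 1

The root is level 0 and the size-1 base case is level 15 (the tree spans levels 0 through 15, i.e. 16 levels counting the root), so the depth is the number of divisions: log_2(32768) = 15

The recursion tree depth is log_2(32768) = 15. At each level, the problem size is divided by 2, so it takes 15 divisions to reduce to a base case of size 1. The algorithm makes 4 recursive calls at each level.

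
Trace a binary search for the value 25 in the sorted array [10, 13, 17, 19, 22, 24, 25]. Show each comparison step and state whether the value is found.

Binary search for 25 in [10, 13, 17, 19, 22, 24, 25]:

lo=0, hi=6, mid=3, arr[mid]=19 -> 19 < 25, search right half
lo=4, hi=6, mid=5, arr[mid]=24 -> 24 < 25, search right half
lo=6, hi=6, mid=6, arr[mid]=25 -> Found target at index 6!

Binary search finds 25 at index 6 after 3 comparisons. The search repeatedly halves the search space by comparing with the middle element.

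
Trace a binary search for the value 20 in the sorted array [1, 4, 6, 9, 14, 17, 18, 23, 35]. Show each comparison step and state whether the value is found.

Binary search for 20 in [1, 4, 6, 9, 14, 17, 18, 23, 35]:

lo=0, hi=8, mid=4, arr[mid]=14 -> 14 < 20, search right half
lo=5, hi=8, mid=6, arr[mid]=18 -> 18 < 20, search right half
lo=7, hi=8, mid=7, arr[mid]=23 -> 23 > 20, search left half
lo=7 > hi=6, target 20 not found

Binary search determines that 20 is not in the array after 3 comparisons. The search space was exhausted without finding the target.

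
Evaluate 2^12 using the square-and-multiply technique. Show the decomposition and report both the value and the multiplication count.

Computing 2^12 by squaring (build up from 2^1; each line after the first costs one multiplication):

2^1 = 2
2^2 = (2^1)^2 = 2^2 = 4
2^3 = 2 * 2^2 = 2 * 4 = 8
2^6 = (2^3)^2 = 8^2 = 64
2^12 = (2^6)^2 = 64^2 = 4096

Result: 4096
Multiplications needed: 4 (4 lines after 2^1)

2^12 = 4096. Using exponentiation by squaring, this requires 4 multiplications. The key idea: if the exponent is even, square the half-power; if odd, multiply by the base once.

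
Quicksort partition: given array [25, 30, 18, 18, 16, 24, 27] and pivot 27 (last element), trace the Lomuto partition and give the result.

Lomuto partition with pivot = 27:

Initial array: [25, 30, 18, 18, 16, 24, 27]

arr[0]=25 <= 27: swap with position 0, array becomes [25, 30, 18, 18, 16, 24, 27]
arr[1]=30 > 27: no swap
arr[2]=18 <= 27: swap with position 1, array becomes [25, 18, 30, 18, 16, 24, 27]
arr[3]=18 <= 27: swap with position 2, array becomes [25, 18, 18, 30, 16, 24, 27]
arr[4]=16 <= 27: swap with position 3, array becomes [25, 18, 18, 16, 30, 24, 27]
arr[5]=24 <= 27: swap with position 4, array becomes [25, 18, 18, 16, 24, 30, 27]

Place pivot at position 5: [25, 18, 18, 16, 24, 27, 30]
Pivot position: 5

After partitioning with pivot 27, the array becomes [25, 18, 18, 16, 24, 27, 30]. The pivot is placed at index 5. All elements to the left of the pivot are <= 27, and all elements to the right are > 27.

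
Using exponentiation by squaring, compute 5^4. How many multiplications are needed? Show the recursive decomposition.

Computing 5^4 by squaring (build up from 5^1; each line after the first costs one multiplication):

5^1 = 5
5^2 = (5^1)^2 = 5^2 = 25
5^4 = (5^2)^2 = 25^2 = 625

Result: 625
Multiplications needed: 2 (2 lines after 5^1)

5^4 = 625. Using exponentiation by squaring, this requires 2 multiplications. The key idea: if the exponent is even, square the half-power; if odd, multiply by the base once.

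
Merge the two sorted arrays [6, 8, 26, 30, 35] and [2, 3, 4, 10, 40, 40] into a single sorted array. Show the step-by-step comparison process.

Merging process:

Compare 6 vs 2: take 2 from right. Merged: [2]
Compare 6 vs 3: take 3 from right. Merged: [2, 3]
Compare 6 vs 4: take 4 from right. Merged: [2, 3, 4]
Compare 6 vs 10: take 6 from left. Merged: [2, 3, 4, 6]
Compare 8 vs 10: take 8 from left. Merged: [2, 3, 4, 6, 8]
Compare 26 vs 10: take 10 from right. Merged: [2, 3, 4, 6, 8, 10]
Compare 26 vs 40: take 26 from left. Merged: [2, 3, 4, 6, 8, 10, 26]
Compare 30 vs 40: take 30 from left. Merged: [2, 3, 4, 6, 8, 10, 26, 30]
Compare 35 vs 40: take 35 from left. Merged: [2, 3, 4, 6, 8, 10, 26, 30, 35]
Append remaining from right: [40, 40]. Merged: [2, 3, 4, 6, 8, 10, 26, 30, 35, 40, 40]

Final merged array: [2, 3, 4, 6, 8, 10, 26, 30, 35, 40, 40]
Total comparisons: 9

The merged array is [2, 3, 4, 6, 8, 10, 26, 30, 35, 40, 40], requiring 9 comparisons. The merge step runs in O(n) time where n is the total number of elements.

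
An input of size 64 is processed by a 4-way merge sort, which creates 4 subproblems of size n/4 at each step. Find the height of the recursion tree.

For divide and conquer with division factor 4:

Problem sizes at each level:
Level 0: 64
Level 1: 16
Level 2: 4
Level 3: 1

The root is level 0 and the size-1 base case is level 3 (the tree spans levels 0 through 3, i.e. 4 levels counting the root), so the depth is the number of divisions: log_4(64) = 3

The recursion tree depth is log_4(64) = 3. At each level, the problem size is divided by 4, so it takes 3 divisions to reduce to a base case of size 1. The algorithm makes 4 recursive calls at each level.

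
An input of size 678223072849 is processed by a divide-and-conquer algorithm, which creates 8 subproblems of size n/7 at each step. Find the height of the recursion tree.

For divide and conquer with division factor 7:

Problem sizes at each level:
Level 0: 678223072849
Level 1: 96889010407
Level 2: 13841287201
Level 3: 1977326743
Level 4: 282475249
Level 5: 40353607
Level 6: 5764801
Level 7: 823543
Level 8: 117649
Level 9: 16807
Level 10: 2401
Level 11: 343
Level 12: 49
Level 13: 7
Level 14: 1

The root is level 0 and the size-1 base case is level 14 (the tree spans levels 0 through 14, i.e. 15 levels counting the root), so the depth is the number of divisions: log_7(678223072849) = 14

The recursion tree depth is log_7(678223072849) = 14. At each level, the problem size is divided by 7, so it takes 14 divisions to reduce to a base case of size 1. The algorithm makes 8 recursive calls at each level.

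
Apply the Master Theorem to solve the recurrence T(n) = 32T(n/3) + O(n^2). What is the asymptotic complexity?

Master Theorem for T(n) = 32T(n/3) + O(n^2):

a = 32, b = 3, c = 2
log_b(a) = log_3(32) = 3.1546

Case 1: c = 2 < log_3(32) = 3.1546
T(n) = O(n^(log_3 32))

For T(n) = 32T(n/3) + O(n^2): log_3(32) = 3.1546. This is Case 1 of the Master Theorem (c < log_b(a), work dominated by leaves), giving O(n^(log_3 32)).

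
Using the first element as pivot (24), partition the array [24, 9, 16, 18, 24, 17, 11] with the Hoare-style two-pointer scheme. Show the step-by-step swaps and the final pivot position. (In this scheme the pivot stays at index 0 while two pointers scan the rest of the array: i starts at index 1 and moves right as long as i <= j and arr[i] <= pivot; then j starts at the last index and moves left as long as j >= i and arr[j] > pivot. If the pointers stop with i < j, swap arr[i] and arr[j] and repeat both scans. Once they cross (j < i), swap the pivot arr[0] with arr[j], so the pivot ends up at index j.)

Hoare-style two-pointer partition with pivot = 24:

Initial array: [24, 9, 16, 18, 24, 17, 11]

Pointers start at i = 1, j = 6.
i ends at 7, j ends at 6: the pointers have crossed (j < i), so scanning stops.

Swap pivot arr[0] with arr[6] to place pivot at position 6: [11, 9, 16, 18, 24, 17, 24]
Pivot position: 6

After partitioning with pivot 24, the array becomes [11, 9, 16, 18, 24, 17, 24]. The pivot is placed at index 6. All elements to the left of the pivot are <= 24, and all elements to the right are > 24.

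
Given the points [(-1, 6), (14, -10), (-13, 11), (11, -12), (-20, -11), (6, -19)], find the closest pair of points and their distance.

Computing all pairwise distances among 6 points:

d((-1, 6), (14, -10)) = 21.9317
d((-1, 6), (-13, 11)) = 13.0
d((-1, 6), (11, -12)) = 21.6333
d((-1, 6), (-20, -11)) = 25.4951
d((-1, 6), (6, -19)) = 25.9615
d((14, -10), (-13, 11)) = 34.2053
d((14, -10), (11, -12)) = 3.6056 <-- minimum
d((14, -10), (-20, -11)) = 34.0147
d((14, -10), (6, -19)) = 12.0416
d((-13, 11), (11, -12)) = 33.2415
d((-13, 11), (-20, -11)) = 23.0868
d((-13, 11), (6, -19)) = 35.5106
d((11, -12), (-20, -11)) = 31.0161
d((11, -12), (6, -19)) = 8.6023
d((-20, -11), (6, -19)) = 27.2029

Closest pair: (14, -10) and (11, -12) with distance 3.6056

The closest pair is (14, -10) and (11, -12) with Euclidean distance 3.6056. For 6 points, brute-force pairwise comparison is shown above. For large n, the divide-and-conquer algorithm (sort by x, recurse on halves, check the dividing strip) achieves O(n log n).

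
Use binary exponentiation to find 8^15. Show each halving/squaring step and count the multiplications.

Computing 8^15 by squaring (build up from 8^1; each line after the first costs one multiplication):

8^1 = 8
8^2 = (8^1)^2 = 8^2 = 64
8^3 = 8 * 8^2 = 8 * 64 = 512
8^6 = (8^3)^2 = 512^2 = 262144
8^7 = 8 * 8^6 = 8 * 262144 = 2097152
8^14 = (8^7)^2 = 2097152^2 = 4398046511104
8^15 = 8 * 8^14 = 8 * 4398046511104 = 35184372088832

Result: 35184372088832
Multiplications needed: 6 (6 lines after 8^1)

8^15 = 35184372088832. Using exponentiation by squaring, this requires 6 multiplications. The key idea: if the exponent is even, square the half-power; if odd, multiply by the base once.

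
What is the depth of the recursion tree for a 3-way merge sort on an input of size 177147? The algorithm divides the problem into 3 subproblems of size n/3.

For divide and conquer with division factor 3:

Problem sizes at each level:
Level 0: 177147
Level 1: 59049
Level 2: 19683
Level 3: 6561
Level 4: 2187
Level 5: 729
Level 6: 243
Level 7: 81
Level 8: 27
Level 9: 9
Level 10: 3
Level 11: 1

The root is level 0 and the size-1 base case is level 11 (the tree spans levels 0 through 11, i.e. 12 levels counting the root), so the depth is the number of divisions: log_3(177147) = 11

The recursion tree depth is log_3(177147) = 11. At each level, the problem size is divided by 3, so it takes 11 divisions to reduce to a base case of size 1. The algorithm makes 3 recursive calls at each level.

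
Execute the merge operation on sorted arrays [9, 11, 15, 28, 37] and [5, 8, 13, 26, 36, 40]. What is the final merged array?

Merging process:

Compare 9 vs 5: take 5 from right. Merged: [5]
Compare 9 vs 8: take 8 from right. Merged: [5, 8]
Compare 9 vs 13: take 9 from left. Merged: [5, 8, 9]
Compare 11 vs 13: take 11 from left. Merged: [5, 8, 9, 11]
Compare 15 vs 13: take 13 from right. Merged: [5, 8, 9, 11, 13]
Compare 15 vs 26: take 15 from left. Merged: [5, 8, 9, 11, 13, 15]
Compare 28 vs 26: take 26 from right. Merged: [5, 8, 9, 11, 13, 15, 26]
Compare 28 vs 36: take 28 from left. Merged: [5, 8, 9, 11, 13, 15, 26, 28]
Compare 37 vs 36: take 36 from right. Merged: [5, 8, 9, 11, 13, 15, 26, 28, 36]
Compare 37 vs 40: take 37 from left. Merged: [5, 8, 9, 11, 13, 15, 26, 28, 36, 37]
Append remaining from right: [40]. Merged: [5, 8, 9, 11, 13, 15, 26, 28, 36, 37, 40]

Final merged array: [5, 8, 9, 11, 13, 15, 26, 28, 36, 37, 40]
Total comparisons: 10

The merged array is [5, 8, 9, 11, 13, 15, 26, 28, 36, 37, 40], requiring 10 comparisons. The merge step runs in O(n) time where n is the total number of elements.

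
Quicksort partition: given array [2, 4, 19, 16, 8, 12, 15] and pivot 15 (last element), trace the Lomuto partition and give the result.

Lomuto partition with pivot = 15:

Initial array: [2, 4, 19, 16, 8, 12, 15]

arr[0]=2 <= 15: swap with position 0, array becomes [2, 4, 19, 16, 8, 12, 15]
arr[1]=4 <= 15: swap with position 1, array becomes [2, 4, 19, 16, 8, 12, 15]
arr[2]=19 > 15: no swap
arr[3]=16 > 15: no swap
arr[4]=8 <= 15: swap with position 2, array becomes [2, 4, 8, 16, 19, 12, 15]
arr[5]=12 <= 15: swap with position 3, array becomes [2, 4, 8, 12, 19, 16, 15]

Place pivot at position 4: [2, 4, 8, 12, 15, 16, 19]
Pivot position: 4

After partitioning with pivot 15, the array becomes [2, 4, 8, 12, 15, 16, 19]. The pivot is placed at index 4. All elements to the left of the pivot are <= 15, and all elements to the right are > 15.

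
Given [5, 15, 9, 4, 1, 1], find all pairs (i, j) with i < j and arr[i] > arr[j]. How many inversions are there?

Finding inversions in [5, 15, 9, 4, 1, 1]:

(0, 3): arr[0]=5 > arr[3]=4
(0, 4): arr[0]=5 > arr[4]=1
(0, 5): arr[0]=5 > arr[5]=1
(1, 2): arr[1]=15 > arr[2]=9
(1, 3): arr[1]=15 > arr[3]=4
(1, 4): arr[1]=15 > arr[4]=1
(1, 5): arr[1]=15 > arr[5]=1
(2, 3): arr[2]=9 > arr[3]=4
(2, 4): arr[2]=9 > arr[4]=1
(2, 5): arr[2]=9 > arr[5]=1
(3, 4): arr[3]=4 > arr[4]=1
(3, 5): arr[3]=4 > arr[5]=1

Total inversions: 12

The array has 12 inversion(s): (0,3), (0,4), (0,5), (1,2), (1,3), (1,4), (1,5), (2,3), (2,4), (2,5), (3,4), (3,5). Each pair (i,j) satisfies i < j and arr[i] > arr[j].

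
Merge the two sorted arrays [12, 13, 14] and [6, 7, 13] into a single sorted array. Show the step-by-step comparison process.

Merging process:

Compare 12 vs 6: take 6 from right. Merged: [6]
Compare 12 vs 7: take 7 from right. Merged: [6, 7]
Compare 12 vs 13: take 12 from left. Merged: [6, 7, 12]
Compare 13 vs 13: take 13 from left. Merged: [6, 7, 12, 13]
Compare 14 vs 13: take 13 from right. Merged: [6, 7, 12, 13, 13]
Append remaining from left: [14]. Merged: [6, 7, 12, 13, 13, 14]

Final merged array: [6, 7, 12, 13, 13, 14]
Total comparisons: 5

The merged array is [6, 7, 12, 13, 13, 14], requiring 5 comparisons. The merge step runs in O(n) time where n is the total number of elements.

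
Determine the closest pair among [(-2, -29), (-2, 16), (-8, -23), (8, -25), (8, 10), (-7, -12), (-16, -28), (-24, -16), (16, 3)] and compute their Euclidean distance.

Computing all pairwise distances among 9 points:

d((-2, -29), (-2, 16)) = 45.0
d((-2, -29), (-8, -23)) = 8.4853 <-- minimum
d((-2, -29), (8, -25)) = 10.7703
d((-2, -29), (8, 10)) = 40.2616
d((-2, -29), (-7, -12)) = 17.72
d((-2, -29), (-16, -28)) = 14.0357
d((-2, -29), (-24, -16)) = 25.5539
d((-2, -29), (16, 3)) = 36.7151
d((-2, 16), (-8, -23)) = 39.4588
d((-2, 16), (8, -25)) = 42.2019
d((-2, 16), (8, 10)) = 11.6619
d((-2, 16), (-7, -12)) = 28.4429
d((-2, 16), (-16, -28)) = 46.1736
d((-2, 16), (-24, -16)) = 38.833
d((-2, 16), (16, 3)) = 22.2036
d((-8, -23), (8, -25)) = 16.1245
d((-8, -23), (8, 10)) = 36.6742
d((-8, -23), (-7, -12)) = 11.0454
d((-8, -23), (-16, -28)) = 9.434
d((-8, -23), (-24, -16)) = 17.4642
d((-8, -23), (16, 3)) = 35.3836
d((8, -25), (8, 10)) = 35.0
d((8, -25), (-7, -12)) = 19.8494
d((8, -25), (-16, -28)) = 24.1868
d((8, -25), (-24, -16)) = 33.2415
d((8, -25), (16, 3)) = 29.1204
d((8, 10), (-7, -12)) = 26.6271
d((8, 10), (-16, -28)) = 44.9444
d((8, 10), (-24, -16)) = 41.2311
d((8, 10), (16, 3)) = 10.6301
d((-7, -12), (-16, -28)) = 18.3576
d((-7, -12), (-24, -16)) = 17.4642
d((-7, -12), (16, 3)) = 27.4591
d((-16, -28), (-24, -16)) = 14.4222
d((-16, -28), (16, 3)) = 44.5533
d((-24, -16), (16, 3)) = 44.2832

Closest pair: (-2, -29) and (-8, -23) with distance 8.4853

The closest pair is (-2, -29) and (-8, -23) with Euclidean distance 8.4853. For 9 points, brute-force pairwise comparison is shown above. For large n, the divide-and-conquer algorithm (sort by x, recurse on halves, check the dividing strip) achieves O(n log n).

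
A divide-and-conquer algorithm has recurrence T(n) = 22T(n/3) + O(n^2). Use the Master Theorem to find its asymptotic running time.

Master Theorem for T(n) = 22T(n/3) + O(n^2):

a = 22, b = 3, c = 2
log_b(a) = log_3(22) = 2.8136

Case 1: c = 2 < log_3(22) = 2.8136
T(n) = O(n^(log_3 22))

For T(n) = 22T(n/3) + O(n^2): log_3(22) = 2.8136. This is Case 1 of the Master Theorem (c < log_b(a), work dominated by leaves), giving O(n^(log_3 22)).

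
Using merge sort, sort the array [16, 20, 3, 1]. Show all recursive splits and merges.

Merge sort trace:

Split: [16, 20, 3, 1] -> [16, 20] and [3, 1]
  Split: [16, 20] -> [16] and [20]
  Merge: [16] + [20] -> [16, 20]
  Split: [3, 1] -> [3] and [1]
  Merge: [3] + [1] -> [1, 3]
Merge: [16, 20] + [1, 3] -> [1, 3, 16, 20]

Final sorted array: [1, 3, 16, 20]

The merge sort proceeds by recursively splitting the array and merging sorted halves.
After all merges, the sorted array is [1, 3, 16, 20].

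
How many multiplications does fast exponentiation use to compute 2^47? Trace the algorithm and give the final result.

Computing 2^47 by squaring (build up from 2^1; each line after the first costs one multiplication):

2^1 = 2
2^2 = (2^1)^2 = 2^2 = 4
2^4 = (2^2)^2 = 4^2 = 16
2^5 = 2 * 2^4 = 2 * 16 = 32
2^10 = (2^5)^2 = 32^2 = 1024
2^11 = 2 * 2^10 = 2 * 1024 = 2048
2^22 = (2^11)^2 = 2048^2 = 4194304
2^23 = 2 * 2^22 = 2 * 4194304 = 8388608
2^46 = (2^23)^2 = 8388608^2 = 70368744177664
2^47 = 2 * 2^46 = 2 * 70368744177664 = 140737488355328

Result: 140737488355328
Multiplications needed: 9 (9 lines after 2^1)

2^47 = 140737488355328. Using exponentiation by squaring, this requires 9 multiplications. The key idea: if the exponent is even, square the half-power; if odd, multiply by the base once.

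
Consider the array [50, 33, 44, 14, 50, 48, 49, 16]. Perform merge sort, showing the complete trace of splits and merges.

Merge sort trace:

Split: [50, 33, 44, 14, 50, 48, 49, 16] -> [50, 33, 44, 14] and [50, 48, 49, 16]
  Split: [50, 33, 44, 14] -> [50, 33] and [44, 14]
    Split: [50, 33] -> [50] and [33]
    Merge: [50] + [33] -> [33, 50]
    Split: [44, 14] -> [44] and [14]
    Merge: [44] + [14] -> [14, 44]
  Merge: [33, 50] + [14, 44] -> [14, 33, 44, 50]
  Split: [50, 48, 49, 16] -> [50, 48] and [49, 16]
    Split: [50, 48] -> [50] and [48]
    Merge: [50] + [48] -> [48, 50]
    Split: [49, 16] -> [49] and [16]
    Merge: [49] + [16] -> [16, 49]
  Merge: [48, 50] + [16, 49] -> [16, 48, 49, 50]
Merge: [14, 33, 44, 50] + [16, 48, 49, 50] -> [14, 16, 33, 44, 48, 49, 50, 50]

Final sorted array: [14, 16, 33, 44, 48, 49, 50, 50]

The merge sort proceeds by recursively splitting the array and merging sorted halves.
After all merges, the sorted array is [14, 16, 33, 44, 48, 49, 50, 50].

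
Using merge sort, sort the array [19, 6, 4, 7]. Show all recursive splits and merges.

Merge sort trace:

Split: [19, 6, 4, 7] -> [19, 6] and [4, 7]
  Split: [19, 6] -> [19] and [6]
  Merge: [19] + [6] -> [6, 19]
  Split: [4, 7] -> [4] and [7]
  Merge: [4] + [7] -> [4, 7]
Merge: [6, 19] + [4, 7] -> [4, 6, 7, 19]

Final sorted array: [4, 6, 7, 19]

The merge sort proceeds by recursively splitting the array and merging sorted halves.
After all merges, the sorted array is [4, 6, 7, 19].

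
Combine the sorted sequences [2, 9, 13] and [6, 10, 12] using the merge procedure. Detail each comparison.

Merging process:

Compare 2 vs 6: take 2 from left. Merged: [2]
Compare 9 vs 6: take 6 from right. Merged: [2, 6]
Compare 9 vs 10: take 9 from left. Merged: [2, 6, 9]
Compare 13 vs 10: take 10 from right. Merged: [2, 6, 9, 10]
Compare 13 vs 12: take 12 from right. Merged: [2, 6, 9, 10, 12]
Append remaining from left: [13]. Merged: [2, 6, 9, 10, 12, 13]

Final merged array: [2, 6, 9, 10, 12, 13]
Total comparisons: 5

The merged array is [2, 6, 9, 10, 12, 13], requiring 5 comparisons. The merge step runs in O(n) time where n is the total number of elements.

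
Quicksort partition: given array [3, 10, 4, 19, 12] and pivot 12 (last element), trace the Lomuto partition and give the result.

Lomuto partition with pivot = 12:

Initial array: [3, 10, 4, 19, 12]

arr[0]=3 <= 12: swap with position 0, array becomes [3, 10, 4, 19, 12]
arr[1]=10 <= 12: swap with position 1, array becomes [3, 10, 4, 19, 12]
arr[2]=4 <= 12: swap with position 2, array becomes [3, 10, 4, 19, 12]
arr[3]=19 > 12: no swap

Place pivot at position 3: [3, 10, 4, 12, 19]
Pivot position: 3

After partitioning with pivot 12, the array becomes [3, 10, 4, 12, 19]. The pivot is placed at index 3. All elements to the left of the pivot are <= 12, and all elements to the right are > 12.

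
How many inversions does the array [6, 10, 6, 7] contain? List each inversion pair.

Finding inversions in [6, 10, 6, 7]:

(1, 2): arr[1]=10 > arr[2]=6
(1, 3): arr[1]=10 > arr[3]=7

Total inversions: 2

The array has 2 inversion(s): (1,2), (1,3). Each pair (i,j) satisfies i < j and arr[i] > arr[j].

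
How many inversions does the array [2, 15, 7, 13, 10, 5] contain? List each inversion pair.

Finding inversions in [2, 15, 7, 13, 10, 5]:

(1, 2): arr[1]=15 > arr[2]=7
(1, 3): arr[1]=15 > arr[3]=13
(1, 4): arr[1]=15 > arr[4]=10
(1, 5): arr[1]=15 > arr[5]=5
(2, 5): arr[2]=7 > arr[5]=5
(3, 4): arr[3]=13 > arr[4]=10
(3, 5): arr[3]=13 > arr[5]=5
(4, 5): arr[4]=10 > arr[5]=5

Total inversions: 8

The array has 8 inversion(s): (1,2), (1,3), (1,4), (1,5), (2,5), (3,4), (3,5), (4,5). Each pair (i,j) satisfies i < j and arr[i] > arr[j].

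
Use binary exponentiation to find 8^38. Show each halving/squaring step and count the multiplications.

Computing 8^38 by squaring (build up from 8^1; each line after the first costs one multiplication):

8^1 = 8
8^2 = (8^1)^2 = 8^2 = 64
8^4 = (8^2)^2 = 64^2 = 4096
8^8 = (8^4)^2 = 4096^2 = 16777216
8^9 = 8 * 8^8 = 8 * 16777216 = 134217728
8^18 = (8^9)^2 = 134217728^2 = 18014398509481984
8^19 = 8 * 8^18 = 8 * 18014398509481984 = 144115188075855872
8^38 = (8^19)^2 = 144115188075855872^2 = 20769187434139310514121985316880384

Result: 20769187434139310514121985316880384
Multiplications needed: 7 (7 lines after 8^1)

8^38 = 20769187434139310514121985316880384. Using exponentiation by squaring, this requires 7 multiplications. The key idea: if the exponent is even, square the half-power; if odd, multiply by the base once.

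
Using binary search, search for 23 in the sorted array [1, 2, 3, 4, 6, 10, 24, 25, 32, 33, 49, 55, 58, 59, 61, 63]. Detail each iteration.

Binary search for 23 in [1, 2, 3, 4, 6, 10, 24, 25, 32, 33, 49, 55, 58, 59, 61, 63]:

lo=0, hi=15, mid=7, arr[mid]=25 -> 25 > 23, search left half
lo=0, hi=6, mid=3, arr[mid]=4 -> 4 < 23, search right half
lo=4, hi=6, mid=5, arr[mid]=10 -> 10 < 23, search right half
lo=6, hi=6, mid=6, arr[mid]=24 -> 24 > 23, search left half
lo=6 > hi=5, target 23 not found

Binary search determines that 23 is not in the array after 4 comparisons. The search space was exhausted without finding the target.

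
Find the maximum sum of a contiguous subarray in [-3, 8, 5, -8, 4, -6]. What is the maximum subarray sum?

Using Kadane's algorithm on [-3, 8, 5, -8, 4, -6]:

Scanning through the array:
Position 1 (value 8): max_ending_here = 8, max_so_far = 8
Position 2 (value 5): max_ending_here = 13, max_so_far = 13
Position 3 (value -8): max_ending_here = 5, max_so_far = 13
Position 4 (value 4): max_ending_here = 9, max_so_far = 13
Position 5 (value -6): max_ending_here = 3, max_so_far = 13

Maximum subarray: [8, 5]
Maximum sum: 13

The maximum subarray is [8, 5] with sum 13. This subarray runs from index 1 to index 2.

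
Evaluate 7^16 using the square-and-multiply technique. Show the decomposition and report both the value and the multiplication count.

Computing 7^16 by squaring (build up from 7^1; each line after the first costs one multiplication):

7^1 = 7
7^2 = (7^1)^2 = 7^2 = 49
7^4 = (7^2)^2 = 49^2 = 2401
7^8 = (7^4)^2 = 2401^2 = 5764801
7^16 = (7^8)^2 = 5764801^2 = 33232930569601

Result: 33232930569601
Multiplications needed: 4 (4 lines after 7^1)

7^16 = 33232930569601. Using exponentiation by squaring, this requires 4 multiplications. The key idea: if the exponent is even, square the half-power; if odd, multiply by the base once.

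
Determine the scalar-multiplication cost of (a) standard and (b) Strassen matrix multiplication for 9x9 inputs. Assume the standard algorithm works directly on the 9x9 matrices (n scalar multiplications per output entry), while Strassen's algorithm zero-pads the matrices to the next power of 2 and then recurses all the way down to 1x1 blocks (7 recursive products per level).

Matrix multiplication for 9x9 matrices:

Strassen's algorithm requires power-of-2 dimensions. Pad 9x9 to 16x16 (next power of 2).

Standard algorithm: 9^3 = 729 multiplications
Strassen's algorithm: 7^(log2(16)) = 7^4 = 2401 multiplications
Difference: 729 - 2401 = -1672 (Strassen uses MORE here due to padding overhead — for small or just-over-power-of-2 n, padding can outweigh the per-level savings)

Standard: 729 multiplications (9^3). Strassen: 2401 multiplications (7^4, after padding to 16x16). Strassen reduces 8 recursive multiplications to 7 at each level.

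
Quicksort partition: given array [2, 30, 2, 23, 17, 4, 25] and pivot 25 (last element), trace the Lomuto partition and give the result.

Lomuto partition with pivot = 25:

Initial array: [2, 30, 2, 23, 17, 4, 25]

arr[0]=2 <= 25: swap with position 0, array becomes [2, 30, 2, 23, 17, 4, 25]
arr[1]=30 > 25: no swap
arr[2]=2 <= 25: swap with position 1, array becomes [2, 2, 30, 23, 17, 4, 25]
arr[3]=23 <= 25: swap with position 2, array becomes [2, 2, 23, 30, 17, 4, 25]
arr[4]=17 <= 25: swap with position 3, array becomes [2, 2, 23, 17, 30, 4, 25]
arr[5]=4 <= 25: swap with position 4, array becomes [2, 2, 23, 17, 4, 30, 25]

Place pivot at position 5: [2, 2, 23, 17, 4, 25, 30]
Pivot position: 5

After partitioning with pivot 25, the array becomes [2, 2, 23, 17, 4, 25, 30]. The pivot is placed at index 5. All elements to the left of the pivot are <= 25, and all elements to the right are > 25.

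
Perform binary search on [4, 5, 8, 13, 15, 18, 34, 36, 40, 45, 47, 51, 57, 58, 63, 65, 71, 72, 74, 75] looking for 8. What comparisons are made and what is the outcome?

Binary search for 8 in [4, 5, 8, 13, 15, 18, 34, 36, 40, 45, 47, 51, 57, 58, 63, 65, 71, 72, 74, 75]:

lo=0, hi=19, mid=9, arr[mid]=45 -> 45 > 8, search left half
lo=0, hi=8, mid=4, arr[mid]=15 -> 15 > 8, search left half
lo=0, hi=3, mid=1, arr[mid]=5 -> 5 < 8, search right half
lo=2, hi=3, mid=2, arr[mid]=8 -> Found target at index 2!

Binary search finds 8 at index 2 after 4 comparisons. The search repeatedly halves the search space by comparing with the middle element.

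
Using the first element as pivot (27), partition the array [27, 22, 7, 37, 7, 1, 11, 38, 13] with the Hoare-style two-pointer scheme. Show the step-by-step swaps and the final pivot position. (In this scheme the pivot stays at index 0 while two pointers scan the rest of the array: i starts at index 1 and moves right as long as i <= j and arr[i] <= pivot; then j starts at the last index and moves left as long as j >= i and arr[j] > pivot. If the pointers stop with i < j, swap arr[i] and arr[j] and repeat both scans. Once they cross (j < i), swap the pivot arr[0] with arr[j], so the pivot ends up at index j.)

Hoare-style two-pointer partition with pivot = 27:

Initial array: [27, 22, 7, 37, 7, 1, 11, 38, 13]

Pointers start at i = 1, j = 8.
i stops at index 3 (arr[3]=37 > 27), j stops at index 8 (arr[8]=13 <= 27): swap arr[3] and arr[8], array becomes [27, 22, 7, 13, 7, 1, 11, 38, 37]
i ends at 7, j ends at 6: the pointers have crossed (j < i), so scanning stops.

Swap pivot arr[0] with arr[6] to place pivot at position 6: [11, 22, 7, 13, 7, 1, 27, 38, 37]
Pivot position: 6

After partitioning with pivot 27, the array becomes [11, 22, 7, 13, 7, 1, 27, 38, 37]. The pivot is placed at index 6. All elements to the left of the pivot are <= 27, and all elements to the right are > 27.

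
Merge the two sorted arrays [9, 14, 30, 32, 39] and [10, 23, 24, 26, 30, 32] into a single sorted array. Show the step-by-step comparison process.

Merging process:

Compare 9 vs 10: take 9 from left. Merged: [9]
Compare 14 vs 10: take 10 from right. Merged: [9, 10]
Compare 14 vs 23: take 14 from left. Merged: [9, 10, 14]
Compare 30 vs 23: take 23 from right. Merged: [9, 10, 14, 23]
Compare 30 vs 24: take 24 from right. Merged: [9, 10, 14, 23, 24]
Compare 30 vs 26: take 26 from right. Merged: [9, 10, 14, 23, 24, 26]
Compare 30 vs 30: take 30 from left. Merged: [9, 10, 14, 23, 24, 26, 30]
Compare 32 vs 30: take 30 from right. Merged: [9, 10, 14, 23, 24, 26, 30, 30]
Compare 32 vs 32: take 32 from left. Merged: [9, 10, 14, 23, 24, 26, 30, 30, 32]
Compare 39 vs 32: take 32 from right. Merged: [9, 10, 14, 23, 24, 26, 30, 30, 32, 32]
Append remaining from left: [39]. Merged: [9, 10, 14, 23, 24, 26, 30, 30, 32, 32, 39]

Final merged array: [9, 10, 14, 23, 24, 26, 30, 30, 32, 32, 39]
Total comparisons: 10

The merged array is [9, 10, 14, 23, 24, 26, 30, 30, 32, 32, 39], requiring 10 comparisons. The merge step runs in O(n) time where n is the total number of elements.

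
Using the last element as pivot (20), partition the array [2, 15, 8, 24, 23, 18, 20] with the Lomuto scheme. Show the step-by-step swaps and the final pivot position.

Lomuto partition with pivot = 20:

Initial array: [2, 15, 8, 24, 23, 18, 20]

arr[0]=2 <= 20: swap with position 0, array becomes [2, 15, 8, 24, 23, 18, 20]
arr[1]=15 <= 20: swap with position 1, array becomes [2, 15, 8, 24, 23, 18, 20]
arr[2]=8 <= 20: swap with position 2, array becomes [2, 15, 8, 24, 23, 18, 20]
arr[3]=24 > 20: no swap
arr[4]=23 > 20: no swap
arr[5]=18 <= 20: swap with position 3, array becomes [2, 15, 8, 18, 23, 24, 20]

Place pivot at position 4: [2, 15, 8, 18, 20, 24, 23]
Pivot position: 4

After partitioning with pivot 20, the array becomes [2, 15, 8, 18, 20, 24, 23]. The pivot is placed at index 4. All elements to the left of the pivot are <= 20, and all elements to the right are > 20.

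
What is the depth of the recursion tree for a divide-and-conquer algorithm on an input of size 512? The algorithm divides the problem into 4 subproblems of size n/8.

For divide and conquer with division factor 8:

Problem sizes at each level:
Level 0: 512
Level 1: 64
Level 2: 8
Level 3: 1

The root is level 0 and the size-1 base case is level 3 (the tree spans levels 0 through 3, i.e. 4 levels counting the root), so the depth is the number of divisions: log_8(512) = 3

The recursion tree depth is log_8(512) = 3. At each level, the problem size is divided by 8, so it takes 3 divisions to reduce to a base case of size 1. The algorithm makes 4 recursive calls at each level.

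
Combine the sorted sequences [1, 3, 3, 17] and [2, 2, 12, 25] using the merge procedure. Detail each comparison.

Merging process:

Compare 1 vs 2: take 1 from left. Merged: [1]
Compare 3 vs 2: take 2 from right. Merged: [1, 2]
Compare 3 vs 2: take 2 from right. Merged: [1, 2, 2]
Compare 3 vs 12: take 3 from left. Merged: [1, 2, 2, 3]
Compare 3 vs 12: take 3 from left. Merged: [1, 2, 2, 3, 3]
Compare 17 vs 12: take 12 from right. Merged: [1, 2, 2, 3, 3, 12]
Compare 17 vs 25: take 17 from left. Merged: [1, 2, 2, 3, 3, 12, 17]
Append remaining from right: [25]. Merged: [1, 2, 2, 3, 3, 12, 17, 25]

Final merged array: [1, 2, 2, 3, 3, 12, 17, 25]
Total comparisons: 7

The merged array is [1, 2, 2, 3, 3, 12, 17, 25], requiring 7 comparisons. The merge step runs in O(n) time where n is the total number of elements.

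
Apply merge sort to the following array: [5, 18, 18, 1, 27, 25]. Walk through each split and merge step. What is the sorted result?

Merge sort trace:

Split: [5, 18, 18, 1, 27, 25] -> [5, 18, 18] and [1, 27, 25]
  Split: [5, 18, 18] -> [5] and [18, 18]
    Split: [18, 18] -> [18] and [18]
    Merge: [18] + [18] -> [18, 18]
  Merge: [5] + [18, 18] -> [5, 18, 18]
  Split: [1, 27, 25] -> [1] and [27, 25]
    Split: [27, 25] -> [27] and [25]
    Merge: [27] + [25] -> [25, 27]
  Merge: [1] + [25, 27] -> [1, 25, 27]
Merge: [5, 18, 18] + [1, 25, 27] -> [1, 5, 18, 18, 25, 27]

Final sorted array: [1, 5, 18, 18, 25, 27]

The merge sort proceeds by recursively splitting the array and merging sorted halves.
After all merges, the sorted array is [1, 5, 18, 18, 25, 27].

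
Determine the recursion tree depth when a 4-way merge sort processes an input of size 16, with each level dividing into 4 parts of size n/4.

For divide and conquer with division factor 4:

Problem sizes at each level:
Level 0: 16
Level 1: 4
Level 2: 1

The root is level 0 and the size-1 base case is level 2 (the tree spans levels 0 through 2, i.e. 3 levels counting the root), so the depth is the number of divisions: log_4(16) = 2

The recursion tree depth is log_4(16) = 2. At each level, the problem size is divided by 4, so it takes 2 divisions to reduce to a base case of size 1. The algorithm makes 4 recursive calls at each level.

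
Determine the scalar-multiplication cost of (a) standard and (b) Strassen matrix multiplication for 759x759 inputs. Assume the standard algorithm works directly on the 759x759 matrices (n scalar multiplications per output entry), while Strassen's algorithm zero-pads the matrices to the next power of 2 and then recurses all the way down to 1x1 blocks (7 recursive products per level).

Matrix multiplication for 759x759 matrices:

Strassen's algorithm requires power-of-2 dimensions. Pad 759x759 to 1024x1024 (next power of 2).

Standard algorithm: 759^3 = 437245479 multiplications
Strassen's algorithm: 7^(log2(1024)) = 7^10 = 282475249 multiplications
Savings: 437245479 - 282475249 = 154770230 multiplications

Standard: 437245479 multiplications (759^3). Strassen: 282475249 multiplications (7^10, after padding to 1024x1024). Strassen reduces 8 recursive multiplications to 7 at each level.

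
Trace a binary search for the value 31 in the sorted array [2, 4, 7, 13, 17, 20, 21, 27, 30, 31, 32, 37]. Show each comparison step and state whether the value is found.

Binary search for 31 in [2, 4, 7, 13, 17, 20, 21, 27, 30, 31, 32, 37]:

lo=0, hi=11, mid=5, arr[mid]=20 -> 20 < 31, search right half
lo=6, hi=11, mid=8, arr[mid]=30 -> 30 < 31, search right half
lo=9, hi=11, mid=10, arr[mid]=32 -> 32 > 31, search left half
lo=9, hi=9, mid=9, arr[mid]=31 -> Found target at index 9!

Binary search finds 31 at index 9 after 4 comparisons. The search repeatedly halves the search space by comparing with the middle element.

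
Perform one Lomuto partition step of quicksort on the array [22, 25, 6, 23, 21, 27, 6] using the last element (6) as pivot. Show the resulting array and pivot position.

Lomuto partition with pivot = 6:

Initial array: [22, 25, 6, 23, 21, 27, 6]

arr[0]=22 > 6: no swap
arr[1]=25 > 6: no swap
arr[2]=6 <= 6: swap with position 0, array becomes [6, 25, 22, 23, 21, 27, 6]
arr[3]=23 > 6: no swap
arr[4]=21 > 6: no swap
arr[5]=27 > 6: no swap

Place pivot at position 1: [6, 6, 22, 23, 21, 27, 25]
Pivot position: 1

After partitioning with pivot 6, the array becomes [6, 6, 22, 23, 21, 27, 25]. The pivot is placed at index 1. All elements to the left of the pivot are <= 6, and all elements to the right are > 6.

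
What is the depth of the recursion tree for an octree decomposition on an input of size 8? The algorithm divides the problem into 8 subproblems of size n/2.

For divide and conquer with division factor 2:

Problem sizes at each level:
Level 0: 8
Level 1: 4
Level 2: 2
Level 3: 1

The root is level 0 and the size-1 base case is level 3 (the tree spans levels 0 through 3, i.e. 4 levels counting the root), so the depth is the number of divisions: log_2(8) = 3

The recursion tree depth is log_2(8) = 3. At each level, the problem size is divided by 2, so it takes 3 divisions to reduce to a base case of size 1. The algorithm makes 8 recursive calls at each level.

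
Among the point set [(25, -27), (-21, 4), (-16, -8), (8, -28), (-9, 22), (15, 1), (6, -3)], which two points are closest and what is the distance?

Computing all pairwise distances among 7 points:

d((25, -27), (-21, 4)) = 55.4707
d((25, -27), (-16, -8)) = 45.1885
d((25, -27), (8, -28)) = 17.0294
d((25, -27), (-9, 22)) = 59.6406
d((25, -27), (15, 1)) = 29.7321
d((25, -27), (6, -3)) = 30.6105
d((-21, 4), (-16, -8)) = 13.0
d((-21, 4), (8, -28)) = 43.1856
d((-21, 4), (-9, 22)) = 21.6333
d((-21, 4), (15, 1)) = 36.1248
d((-21, 4), (6, -3)) = 27.8927
d((-16, -8), (8, -28)) = 31.241
d((-16, -8), (-9, 22)) = 30.8058
d((-16, -8), (15, 1)) = 32.28
d((-16, -8), (6, -3)) = 22.561
d((8, -28), (-9, 22)) = 52.811
d((8, -28), (15, 1)) = 29.8329
d((8, -28), (6, -3)) = 25.0799
d((-9, 22), (15, 1)) = 31.8904
d((-9, 22), (6, -3)) = 29.1548
d((15, 1), (6, -3)) = 9.8489 <-- minimum

Closest pair: (15, 1) and (6, -3) with distance 9.8489

The closest pair is (15, 1) and (6, -3) with Euclidean distance 9.8489. For 7 points, brute-force pairwise comparison is shown above. For large n, the divide-and-conquer algorithm (sort by x, recurse on halves, check the dividing strip) achieves O(n log n).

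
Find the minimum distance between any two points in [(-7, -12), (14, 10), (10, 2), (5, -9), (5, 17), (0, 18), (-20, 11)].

Computing all pairwise distances among 7 points:

d((-7, -12), (14, 10)) = 30.4138
d((-7, -12), (10, 2)) = 22.0227
d((-7, -12), (5, -9)) = 12.3693
d((-7, -12), (5, 17)) = 31.3847
d((-7, -12), (0, 18)) = 30.8058
d((-7, -12), (-20, 11)) = 26.4197
d((14, 10), (10, 2)) = 8.9443
d((14, 10), (5, -9)) = 21.0238
d((14, 10), (5, 17)) = 11.4018
d((14, 10), (0, 18)) = 16.1245
d((14, 10), (-20, 11)) = 34.0147
d((10, 2), (5, -9)) = 12.083
d((10, 2), (5, 17)) = 15.8114
d((10, 2), (0, 18)) = 18.868
d((10, 2), (-20, 11)) = 31.3209
d((5, -9), (5, 17)) = 26.0
d((5, -9), (0, 18)) = 27.4591
d((5, -9), (-20, 11)) = 32.0156
d((5, 17), (0, 18)) = 5.099 <-- minimum
d((5, 17), (-20, 11)) = 25.7099
d((0, 18), (-20, 11)) = 21.1896

Closest pair: (5, 17) and (0, 18) with distance 5.099

The closest pair is (5, 17) and (0, 18) with Euclidean distance 5.099. For 7 points, brute-force pairwise comparison is shown above. For large n, the divide-and-conquer algorithm (sort by x, recurse on halves, check the dividing strip) achieves O(n log n).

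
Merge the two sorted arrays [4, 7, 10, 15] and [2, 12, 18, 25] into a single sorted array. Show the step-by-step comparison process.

Merging process:

Compare 4 vs 2: take 2 from right. Merged: [2]
Compare 4 vs 12: take 4 from left. Merged: [2, 4]
Compare 7 vs 12: take 7 from left. Merged: [2, 4, 7]
Compare 10 vs 12: take 10 from left. Merged: [2, 4, 7, 10]
Compare 15 vs 12: take 12 from right. Merged: [2, 4, 7, 10, 12]
Compare 15 vs 18: take 15 from left. Merged: [2, 4, 7, 10, 12, 15]
Append remaining from right: [18, 25]. Merged: [2, 4, 7, 10, 12, 15, 18, 25]

Final merged array: [2, 4, 7, 10, 12, 15, 18, 25]
Total comparisons: 6

The merged array is [2, 4, 7, 10, 12, 15, 18, 25], requiring 6 comparisons. The merge step runs in O(n) time where n is the total number of elements.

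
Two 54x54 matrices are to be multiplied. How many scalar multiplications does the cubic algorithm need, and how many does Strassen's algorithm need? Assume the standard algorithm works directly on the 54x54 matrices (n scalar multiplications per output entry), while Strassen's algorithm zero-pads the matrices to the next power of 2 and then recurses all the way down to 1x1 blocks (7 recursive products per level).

Matrix multiplication for 54x54 matrices:

Strassen's algorithm requires power-of-2 dimensions. Pad 54x54 to 64x64 (next power of 2).

Standard algorithm: 54^3 = 157464 multiplications
Strassen's algorithm: 7^(log2(64)) = 7^6 = 117649 multiplications
Savings: 157464 - 117649 = 39815 multiplications

Standard: 157464 multiplications (54^3). Strassen: 117649 multiplications (7^6, after padding to 64x64). Strassen reduces 8 recursive multiplications to 7 at each level.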